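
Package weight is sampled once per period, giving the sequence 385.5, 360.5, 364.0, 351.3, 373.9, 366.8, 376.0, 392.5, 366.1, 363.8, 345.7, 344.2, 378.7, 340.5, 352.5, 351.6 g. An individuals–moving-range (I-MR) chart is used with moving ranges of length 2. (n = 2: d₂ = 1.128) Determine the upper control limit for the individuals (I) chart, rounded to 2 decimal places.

404.22

X̄ = (385.5 + 360.5 + 364.0 + 351.3 + 373.9 + 366.8 + 376.0 + 392.5 + 366.1 + 363.8 + 345.7 + 344.2 + 378.7 + 340.5 + 352.5 + 351.6) / 16 = 363.3500
Moving ranges: 25.0, 3.5, 12.7, 22.6, 7.1, 9.2, 16.5, 26.4, 2.3, 18.1, 1.5, 34.5, 38.2, 12.0, 0.9; M̄R̄ = 230.5000 / 15 = 15.3667
UCL = X̄ + 3·M̄R̄/d₂ = 363.3500 + 3 × 15.3667 / 1.128 = 404.2188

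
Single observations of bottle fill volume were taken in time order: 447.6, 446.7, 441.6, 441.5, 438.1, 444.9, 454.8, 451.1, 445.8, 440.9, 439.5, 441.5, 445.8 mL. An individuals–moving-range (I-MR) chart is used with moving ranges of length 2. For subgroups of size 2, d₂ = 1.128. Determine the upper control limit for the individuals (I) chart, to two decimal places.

455.19

X̄ = (447.6 + 446.7 + 441.6 + 441.5 + 438.1 + 444.9 + 454.8 + 451.1 + 445.8 + 440.9 + 439.5 + 441.5 + 445.8) / 13 = 444.6000
Moving ranges: 0.9, 5.1, 0.1, 3.4, 6.8, 9.9, 3.7, 5.3, 4.9, 1.4, 2.0, 4.3; M̄R̄ = 47.8000 / 12 = 3.9833
UCL = X̄ + 3·M̄R̄/d₂ = 444.6000 + 3 × 3.9833 / 1.128 = 455.1940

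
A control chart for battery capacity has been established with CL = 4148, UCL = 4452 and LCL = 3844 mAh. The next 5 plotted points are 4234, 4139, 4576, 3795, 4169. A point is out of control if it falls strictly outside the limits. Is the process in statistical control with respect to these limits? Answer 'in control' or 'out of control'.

out of control

Compare each point to [3844, 4452]: sample 3 = 4576 > UCL; sample 4 = 3795 < LCL.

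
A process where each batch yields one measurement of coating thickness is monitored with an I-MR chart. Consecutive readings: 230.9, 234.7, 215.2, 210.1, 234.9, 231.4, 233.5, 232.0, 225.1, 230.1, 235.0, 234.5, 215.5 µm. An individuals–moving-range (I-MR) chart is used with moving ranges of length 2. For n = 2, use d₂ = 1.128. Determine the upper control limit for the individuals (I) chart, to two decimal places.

249.32

X̄ = (230.9 + 234.7 + 215.2 + 210.1 + 234.9 + 231.4 + 233.5 + 232.0 + 225.1 + 230.1 + 235.0 + 234.5 + 215.5) / 13 = 227.9154
Moving ranges: 3.8, 19.5, 5.1, 24.8, 3.5, 2.1, 1.5, 6.9, 5.0, 4.9, 0.5, 19.0; M̄R̄ = 96.6000 / 12 = 8.0500
UCL = X̄ + 3·M̄R̄/d₂ = 227.9154 + 3 × 8.0500 / 1.128 = 249.3250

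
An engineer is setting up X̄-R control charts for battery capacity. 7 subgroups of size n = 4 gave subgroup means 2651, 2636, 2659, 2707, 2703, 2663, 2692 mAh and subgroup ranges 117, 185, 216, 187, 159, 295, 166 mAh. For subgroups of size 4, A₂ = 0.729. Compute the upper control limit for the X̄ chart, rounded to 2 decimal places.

2810.99

X̄̄ = (2651 + 2636 + 2659 + 2707 + 2703 + 2663 + 2692) / 7 = 18711.0000 / 7 = 2673.0000
R̄ = (117 + 185 + 216 + 187 + 159 + 295 + 166) / 7 = 1325.0000 / 7 = 189.2857
UCL = X̄̄ + A₂·R̄ = 2673.0000 + 0.729 × 189.2857 = 2810.9893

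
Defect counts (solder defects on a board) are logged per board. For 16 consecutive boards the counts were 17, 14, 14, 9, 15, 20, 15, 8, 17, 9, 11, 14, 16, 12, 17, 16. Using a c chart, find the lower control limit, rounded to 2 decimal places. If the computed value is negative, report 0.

c̄ = (17 + 14 + 14 + 9 + 15 + 20 + 15 + 8 + 17 + 9 + 11 + 14 + 16 + 12 + 17 + 16) / 16 = 224 / 16 = 14.0000
LCL = c̄ − 3√c̄ = 14.0000 − 3 × 3.7417 = 2.7750

2.78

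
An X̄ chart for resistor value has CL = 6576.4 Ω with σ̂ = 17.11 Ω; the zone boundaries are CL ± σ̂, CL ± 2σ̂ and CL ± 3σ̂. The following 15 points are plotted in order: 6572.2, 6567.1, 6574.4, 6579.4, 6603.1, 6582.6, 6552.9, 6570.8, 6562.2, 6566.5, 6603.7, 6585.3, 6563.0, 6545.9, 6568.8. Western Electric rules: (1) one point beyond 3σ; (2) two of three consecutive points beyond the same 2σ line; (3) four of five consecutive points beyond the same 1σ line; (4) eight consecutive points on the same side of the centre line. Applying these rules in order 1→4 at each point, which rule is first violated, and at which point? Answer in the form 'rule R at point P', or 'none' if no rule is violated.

Zone of each point (C = within 1σ̂, B = 1σ̂–2σ̂, A = 2σ̂–3σ̂, * = beyond 3σ̂; sign = side of CL): 1:-C, 2:-C, 3:-C, 4:+C, 5:+B, 6:+C, 7:-B, 8:-C, 9:-C, 10:-C, 11:+B, 12:+C, 13:-C, 14:-B, 15:-C
No rule fires across all 15 points.

none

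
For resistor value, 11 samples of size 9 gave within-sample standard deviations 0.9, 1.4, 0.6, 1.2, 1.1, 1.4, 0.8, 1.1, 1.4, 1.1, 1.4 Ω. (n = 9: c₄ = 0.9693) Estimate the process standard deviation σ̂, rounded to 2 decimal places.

1.16

s̄ = (0.9 + 1.4 + 0.6 + 1.2 + 1.1 + 1.4 + 0.8 + 1.1 + 1.4 + 1.1 + 1.4) / 11 = 1.1273
σ̂ = s̄ / c₄ = 1.1273 / 0.9693 = 1.1630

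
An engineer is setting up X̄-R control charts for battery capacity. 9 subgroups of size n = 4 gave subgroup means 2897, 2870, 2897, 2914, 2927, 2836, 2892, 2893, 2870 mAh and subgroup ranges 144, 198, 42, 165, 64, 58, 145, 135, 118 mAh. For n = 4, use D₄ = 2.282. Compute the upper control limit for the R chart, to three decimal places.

271.051

R̄ = (144 + 198 + 42 + 165 + 64 + 58 + 145 + 135 + 118) / 9 = 1069.0000 / 9 = 118.7778
UCL_R = D₄·R̄ = 2.282 × 118.7778 = 271.0509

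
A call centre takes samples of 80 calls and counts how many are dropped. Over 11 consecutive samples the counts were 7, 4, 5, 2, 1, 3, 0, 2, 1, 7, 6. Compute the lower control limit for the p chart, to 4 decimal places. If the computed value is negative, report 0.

0.0000

p̄ = Σdᵢ / (k·n) = 38 / (11 × 80) = 0.04318
LCL = p̄ − 3·√(p̄(1−p̄)/n) = 0.04318 − 3 × 0.02273 = -0.02500 → 0 (negative, so LCL = 0)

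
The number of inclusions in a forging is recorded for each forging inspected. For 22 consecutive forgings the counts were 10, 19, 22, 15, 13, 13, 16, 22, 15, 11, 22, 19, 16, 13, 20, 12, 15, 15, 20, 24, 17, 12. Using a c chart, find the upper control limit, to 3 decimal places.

28.562

c̄ = (10 + 19 + 22 + 15 + 13 + 13 + 16 + 22 + 15 + 11 + 22 + 19 + 16 + 13 + 20 + 12 + 15 + 15 + 20 + 24 + 17 + 12) / 22 = 361 / 22 = 16.4091
UCL = c̄ + 3√c̄ = 16.4091 + 3 × √16.4091 = 16.4091 + 3 × 4.0508 = 28.5615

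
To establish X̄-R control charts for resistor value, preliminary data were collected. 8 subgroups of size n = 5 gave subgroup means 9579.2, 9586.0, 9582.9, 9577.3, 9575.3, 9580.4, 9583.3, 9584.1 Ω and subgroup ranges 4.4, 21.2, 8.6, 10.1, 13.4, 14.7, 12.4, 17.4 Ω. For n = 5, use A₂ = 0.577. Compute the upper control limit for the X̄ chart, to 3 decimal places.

X̄̄ = (9579.2 + 9586.0 + 9582.9 + 9577.3 + 9575.3 + 9580.4 + 9583.3 + 9584.1) / 8 = 76648.5000 / 8 = 9581.0625
R̄ = (4.4 + 21.2 + 8.6 + 10.1 + 13.4 + 14.7 + 12.4 + 17.4) / 8 = 102.2000 / 8 = 12.7750
UCL = X̄̄ + A₂·R̄ = 9581.0625 + 0.577 × 12.7750 = 9588.4337

9588.434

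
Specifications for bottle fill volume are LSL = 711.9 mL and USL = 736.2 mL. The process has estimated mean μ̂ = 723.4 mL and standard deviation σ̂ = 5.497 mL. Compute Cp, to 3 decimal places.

0.737

Cp = (USL − LSL) / (6σ̂) = (736.2 − 711.9) / (6 × 5.497) = 24.3000 / 32.9820 = 0.7368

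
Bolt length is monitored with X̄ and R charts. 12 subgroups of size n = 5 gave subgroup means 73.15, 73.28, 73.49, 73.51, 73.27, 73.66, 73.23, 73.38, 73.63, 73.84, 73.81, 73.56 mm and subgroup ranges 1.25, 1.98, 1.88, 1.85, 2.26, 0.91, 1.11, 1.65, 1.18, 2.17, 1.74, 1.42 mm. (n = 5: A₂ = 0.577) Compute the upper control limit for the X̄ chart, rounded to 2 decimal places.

74.42

X̄̄ = (73.15 + 73.28 + 73.49 + 73.51 + 73.27 + 73.66 + 73.23 + 73.38 + 73.63 + 73.84 + 73.81 + 73.56) / 12 = 881.8100 / 12 = 73.4842
R̄ = (1.25 + 1.98 + 1.88 + 1.85 + 2.26 + 0.91 + 1.11 + 1.65 + 1.18 + 2.17 + 1.74 + 1.42) / 12 = 19.4000 / 12 = 1.6167
UCL = X̄̄ + A₂·R̄ = 73.4842 + 0.577 × 1.6167 = 74.4170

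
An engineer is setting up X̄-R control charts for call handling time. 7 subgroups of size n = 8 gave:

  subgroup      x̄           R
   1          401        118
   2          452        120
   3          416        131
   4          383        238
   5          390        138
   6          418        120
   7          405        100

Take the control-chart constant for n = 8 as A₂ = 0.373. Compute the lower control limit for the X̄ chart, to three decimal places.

357.865

X̄̄ = (401 + 452 + 416 + 383 + 390 + 418 + 405) / 7 = 2865.0000 / 7 = 409.2857
R̄ = (118 + 120 + 131 + 238 + 138 + 120 + 100) / 7 = 965.0000 / 7 = 137.8571
LCL = X̄̄ − A₂·R̄ = 409.2857 − 0.373 × 137.8571 = 357.8650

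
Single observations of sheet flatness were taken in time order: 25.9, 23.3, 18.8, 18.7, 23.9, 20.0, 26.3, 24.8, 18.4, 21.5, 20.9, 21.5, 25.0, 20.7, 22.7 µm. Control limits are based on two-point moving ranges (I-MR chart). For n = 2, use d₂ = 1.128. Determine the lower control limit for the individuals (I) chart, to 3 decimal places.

X̄ = (25.9 + 23.3 + 18.8 + 18.7 + 23.9 + 20.0 + 26.3 + 24.8 + 18.4 + 21.5 + 20.9 + 21.5 + 25.0 + 20.7 + 22.7) / 15 = 22.1600
Moving ranges: 2.6, 4.5, 0.1, 5.2, 3.9, 6.3, 1.5, 6.4, 3.1, 0.6, 0.6, 3.5, 4.3, 2.0; M̄R̄ = 44.6000 / 14 = 3.1857
LCL = X̄ − 3·M̄R̄/d₂ = 22.1600 − 3 × 3.1857 / 1.128 = 13.6874

13.687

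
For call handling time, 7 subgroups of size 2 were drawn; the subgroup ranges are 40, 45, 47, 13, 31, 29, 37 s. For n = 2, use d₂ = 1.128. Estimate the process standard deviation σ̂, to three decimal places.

30.648

R̄ = (40 + 45 + 47 + 13 + 31 + 29 + 37) / 7 = 34.5714
σ̂ = R̄ / d₂ = 34.5714 / 1.128 = 30.6484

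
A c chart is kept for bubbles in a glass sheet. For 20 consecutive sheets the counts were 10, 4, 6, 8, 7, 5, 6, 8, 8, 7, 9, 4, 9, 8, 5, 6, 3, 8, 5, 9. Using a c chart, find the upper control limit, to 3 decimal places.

14.544

c̄ = (10 + 4 + 6 + 8 + 7 + 5 + 6 + 8 + 8 + 7 + 9 + 4 + 9 + 8 + 5 + 6 + 3 + 8 + 5 + 9) / 20 = 135 / 20 = 6.7500
UCL = c̄ + 3√c̄ = 6.7500 + 3 × √6.7500 = 6.7500 + 3 × 2.5981 = 14.5442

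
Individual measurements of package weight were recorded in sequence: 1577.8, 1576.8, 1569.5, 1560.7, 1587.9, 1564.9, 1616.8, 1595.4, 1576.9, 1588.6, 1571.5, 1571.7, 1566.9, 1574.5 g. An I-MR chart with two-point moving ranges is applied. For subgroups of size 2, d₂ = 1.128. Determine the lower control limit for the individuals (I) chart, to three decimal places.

1537.545

X̄ = (1577.8 + 1576.8 + 1569.5 + 1560.7 + 1587.9 + 1564.9 + 1616.8 + 1595.4 + 1576.9 + 1588.6 + 1571.5 + 1571.7 + 1566.9 + 1574.5) / 14 = 1578.5643
Moving ranges: 1.0, 7.3, 8.8, 27.2, 23.0, 51.9, 21.4, 18.5, 11.7, 17.1, 0.2, 4.8, 7.6; M̄R̄ = 200.5000 / 13 = 15.4231
LCL = X̄ − 3·M̄R̄/d₂ = 1578.5643 − 3 × 15.4231 / 1.128 = 1537.5455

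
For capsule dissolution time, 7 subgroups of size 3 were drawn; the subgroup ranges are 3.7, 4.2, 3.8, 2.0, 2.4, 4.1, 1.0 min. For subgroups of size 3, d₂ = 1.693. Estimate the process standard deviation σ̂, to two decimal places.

R̄ = (3.7 + 4.2 + 3.8 + 2.0 + 2.4 + 4.1 + 1.0) / 7 = 3.0286
σ̂ = R̄ / d₂ = 3.0286 / 1.693 = 1.7889

1.79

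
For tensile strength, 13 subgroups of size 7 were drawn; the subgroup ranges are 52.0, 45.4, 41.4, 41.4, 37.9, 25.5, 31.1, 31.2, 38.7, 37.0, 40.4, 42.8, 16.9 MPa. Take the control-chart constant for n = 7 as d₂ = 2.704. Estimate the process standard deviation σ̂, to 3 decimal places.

13.703

R̄ = (52.0 + 45.4 + 41.4 + 41.4 + 37.9 + 25.5 + 31.1 + 31.2 + 38.7 + 37.0 + 40.4 + 42.8 + 16.9) / 13 = 37.0538
σ̂ = R̄ / d₂ = 37.0538 / 2.704 = 13.7033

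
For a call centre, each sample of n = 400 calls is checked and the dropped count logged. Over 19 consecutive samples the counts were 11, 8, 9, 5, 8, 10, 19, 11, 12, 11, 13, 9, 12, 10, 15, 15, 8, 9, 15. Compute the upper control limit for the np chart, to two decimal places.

20.89

p̄ = Σdᵢ / (k·n) = 210 / (19 × 400) = 0.02763
UCL = np̄ + 3·√(np̄(1−p̄)) = 11.0526 + 3 × √(11.0526×0.97237) = 11.0526 + 3 × 3.2783 = 20.8875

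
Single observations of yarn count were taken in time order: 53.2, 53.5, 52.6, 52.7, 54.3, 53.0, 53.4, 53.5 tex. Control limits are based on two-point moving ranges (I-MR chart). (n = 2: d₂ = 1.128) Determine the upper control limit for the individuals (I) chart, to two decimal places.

X̄ = (53.2 + 53.5 + 52.6 + 52.7 + 54.3 + 53.0 + 53.4 + 53.5) / 8 = 53.2750
Moving ranges: 0.3, 0.9, 0.1, 1.6, 1.3, 0.4, 0.1; M̄R̄ = 4.7000 / 7 = 0.6714
UCL = X̄ + 3·M̄R̄/d₂ = 53.2750 + 3 × 0.6714 / 1.128 = 55.0607

55.06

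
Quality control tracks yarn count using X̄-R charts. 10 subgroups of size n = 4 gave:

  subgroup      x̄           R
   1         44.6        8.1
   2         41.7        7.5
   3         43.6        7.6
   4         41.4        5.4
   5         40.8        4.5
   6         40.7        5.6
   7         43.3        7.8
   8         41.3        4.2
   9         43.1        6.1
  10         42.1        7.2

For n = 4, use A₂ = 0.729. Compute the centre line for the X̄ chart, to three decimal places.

42.260

X̄̄ = (44.6 + 41.7 + 43.6 + 41.4 + 40.8 + 40.7 + 43.3 + 41.3 + 43.1 + 42.1) / 10 = 422.6000 / 10 = 42.2600
CL = X̄̄ = 42.2600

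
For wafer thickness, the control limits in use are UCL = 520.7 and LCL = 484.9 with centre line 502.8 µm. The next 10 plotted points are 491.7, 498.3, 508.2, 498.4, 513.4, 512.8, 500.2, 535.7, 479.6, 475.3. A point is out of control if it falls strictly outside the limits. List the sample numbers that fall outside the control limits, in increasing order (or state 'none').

Compare each point to [484.9, 520.7]: sample 8 = 535.7 > UCL; sample 9 = 479.6 < LCL; sample 10 = 475.3 < LCL.

8, 9, 10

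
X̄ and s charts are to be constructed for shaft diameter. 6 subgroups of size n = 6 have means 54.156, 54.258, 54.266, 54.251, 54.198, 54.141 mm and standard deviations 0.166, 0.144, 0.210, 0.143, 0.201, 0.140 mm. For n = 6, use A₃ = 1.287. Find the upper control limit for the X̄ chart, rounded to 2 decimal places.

54.43

X̄̄ = (54.156 + 54.258 + 54.266 + 54.251 + 54.198 + 54.141) / 6 = 54.2117
s̄ = (0.166 + 0.144 + 0.210 + 0.143 + 0.201 + 0.140) / 6 = 0.1673
UCL = X̄̄ + A₃·s̄ = 54.2117 + 1.287 × 0.1673 = 54.4270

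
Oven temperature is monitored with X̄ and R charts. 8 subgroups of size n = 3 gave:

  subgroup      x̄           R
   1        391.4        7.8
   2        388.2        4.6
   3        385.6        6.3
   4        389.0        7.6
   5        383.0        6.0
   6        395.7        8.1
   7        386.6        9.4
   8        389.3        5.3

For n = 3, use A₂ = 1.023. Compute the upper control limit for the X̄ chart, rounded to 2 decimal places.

X̄̄ = (391.4 + 388.2 + 385.6 + 389.0 + 383.0 + 395.7 + 386.6 + 389.3) / 8 = 3108.8000 / 8 = 388.6000
R̄ = (7.8 + 4.6 + 6.3 + 7.6 + 6.0 + 8.1 + 9.4 + 5.3) / 8 = 55.1000 / 8 = 6.8875
UCL = X̄̄ + A₂·R̄ = 388.6000 + 1.023 × 6.8875 = 395.6459

395.65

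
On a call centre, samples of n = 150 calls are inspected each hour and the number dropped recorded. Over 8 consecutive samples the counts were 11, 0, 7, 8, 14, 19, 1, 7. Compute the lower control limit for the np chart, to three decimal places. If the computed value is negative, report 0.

p̄ = Σdᵢ / (k·n) = 67 / (8 × 150) = 0.05583
LCL = np̄ − 3·√(np̄(1−p̄)) = 8.3750 − 3 × 2.8120 = -0.0610 → 0 (negative, so LCL = 0)

0.000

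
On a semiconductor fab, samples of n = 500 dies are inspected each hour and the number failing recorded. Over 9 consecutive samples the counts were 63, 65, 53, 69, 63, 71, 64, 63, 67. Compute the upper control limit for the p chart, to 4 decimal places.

0.1733

p̄ = Σdᵢ / (k·n) = 578 / (9 × 500) = 0.12844
UCL = p̄ + 3·√(p̄(1−p̄)/n) = 0.12844 + 3 × √(0.12844×0.87156/500) = 0.12844 + 3 × 0.01496 = 0.17333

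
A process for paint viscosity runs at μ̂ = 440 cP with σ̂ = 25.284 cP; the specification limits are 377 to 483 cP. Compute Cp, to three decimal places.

Cp = (USL − LSL) / (6σ̂) = (483 − 377) / (6 × 25.284) = 106.0000 / 151.7040 = 0.6987

0.699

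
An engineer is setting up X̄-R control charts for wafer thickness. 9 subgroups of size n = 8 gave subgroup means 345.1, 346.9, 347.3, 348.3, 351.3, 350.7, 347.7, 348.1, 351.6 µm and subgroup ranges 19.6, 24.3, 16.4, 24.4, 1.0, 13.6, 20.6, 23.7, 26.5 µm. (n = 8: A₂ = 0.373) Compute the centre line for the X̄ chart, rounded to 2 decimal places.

X̄̄ = (345.1 + 346.9 + 347.3 + 348.3 + 351.3 + 350.7 + 347.7 + 348.1 + 351.6) / 9 = 3137.0000 / 9 = 348.5556
CL = X̄̄ = 348.5556

348.56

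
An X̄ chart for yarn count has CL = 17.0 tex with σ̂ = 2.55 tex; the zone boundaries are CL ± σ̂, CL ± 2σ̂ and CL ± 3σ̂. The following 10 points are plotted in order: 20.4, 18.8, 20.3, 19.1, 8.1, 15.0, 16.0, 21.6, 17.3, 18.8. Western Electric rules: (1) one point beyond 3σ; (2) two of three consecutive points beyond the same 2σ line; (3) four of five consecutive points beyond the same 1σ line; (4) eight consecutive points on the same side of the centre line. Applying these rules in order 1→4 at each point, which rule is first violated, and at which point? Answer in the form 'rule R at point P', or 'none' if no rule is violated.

rule 1 at point 5

Zone of each point (C = within 1σ̂, B = 1σ̂–2σ̂, A = 2σ̂–3σ̂, * = beyond 3σ̂; sign = side of CL): 1:+B, 2:+C, 3:+B, 4:+C, 5:-*, 6:-C, 7:-C, 8:+B, 9:+C, 10:+C
Rule 1 (one point beyond the 3σ limits) is satisfied at point 5.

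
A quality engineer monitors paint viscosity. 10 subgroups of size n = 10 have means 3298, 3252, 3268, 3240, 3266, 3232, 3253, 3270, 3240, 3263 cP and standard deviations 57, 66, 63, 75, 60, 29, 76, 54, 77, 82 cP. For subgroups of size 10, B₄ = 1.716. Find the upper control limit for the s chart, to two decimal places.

109.65

s̄ = (57 + 66 + 63 + 75 + 60 + 29 + 76 + 54 + 77 + 82) / 10 = 63.9000
UCL_s = B₄·s̄ = 1.716 × 63.9000 = 109.6524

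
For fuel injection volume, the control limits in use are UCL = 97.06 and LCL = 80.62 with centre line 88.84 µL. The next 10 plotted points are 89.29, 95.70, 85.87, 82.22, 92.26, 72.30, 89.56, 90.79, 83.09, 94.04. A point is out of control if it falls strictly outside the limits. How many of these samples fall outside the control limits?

Compare each point to [80.62, 97.06]: sample 6 = 72.30 < LCL.

1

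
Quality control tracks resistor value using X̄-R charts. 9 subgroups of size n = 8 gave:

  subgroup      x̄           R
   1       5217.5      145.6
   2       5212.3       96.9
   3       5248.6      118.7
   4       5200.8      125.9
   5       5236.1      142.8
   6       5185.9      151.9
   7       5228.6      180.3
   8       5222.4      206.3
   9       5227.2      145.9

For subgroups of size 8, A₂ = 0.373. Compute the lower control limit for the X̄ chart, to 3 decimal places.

5165.463

X̄̄ = (5217.5 + 5212.3 + 5248.6 + 5200.8 + 5236.1 + 5185.9 + 5228.6 + 5222.4 + 5227.2) / 9 = 46979.4000 / 9 = 5219.9333
R̄ = (145.6 + 96.9 + 118.7 + 125.9 + 142.8 + 151.9 + 180.3 + 206.3 + 145.9) / 9 = 1314.3000 / 9 = 146.0333
LCL = X̄̄ − A₂·R̄ = 5219.9333 − 0.373 × 146.0333 = 5165.4629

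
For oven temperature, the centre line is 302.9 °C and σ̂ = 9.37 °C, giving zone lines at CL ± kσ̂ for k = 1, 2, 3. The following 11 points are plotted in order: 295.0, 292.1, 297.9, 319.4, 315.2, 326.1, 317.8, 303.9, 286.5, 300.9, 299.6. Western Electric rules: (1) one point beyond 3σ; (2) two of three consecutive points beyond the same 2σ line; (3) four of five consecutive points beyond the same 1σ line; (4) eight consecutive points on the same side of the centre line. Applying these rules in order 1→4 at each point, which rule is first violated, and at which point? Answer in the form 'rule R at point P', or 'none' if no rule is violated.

Zone of each point (C = within 1σ̂, B = 1σ̂–2σ̂, A = 2σ̂–3σ̂, * = beyond 3σ̂; sign = side of CL): 1:-C, 2:-B, 3:-C, 4:+B, 5:+B, 6:+A, 7:+B, 8:+C, 9:-B, 10:-C, 11:-C
Rule 3 (four of five consecutive points beyond the same 1σ limit) is satisfied at point 7.

rule 3 at point 7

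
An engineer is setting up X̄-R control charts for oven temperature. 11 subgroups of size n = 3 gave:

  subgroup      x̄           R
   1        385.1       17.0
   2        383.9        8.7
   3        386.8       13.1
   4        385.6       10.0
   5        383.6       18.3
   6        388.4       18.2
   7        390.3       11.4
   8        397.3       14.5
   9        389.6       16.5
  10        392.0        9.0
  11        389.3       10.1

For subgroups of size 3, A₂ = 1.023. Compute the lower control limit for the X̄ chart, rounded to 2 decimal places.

X̄̄ = (385.1 + 383.9 + 386.8 + 385.6 + 383.6 + 388.4 + 390.3 + 397.3 + 389.6 + 392.0 + 389.3) / 11 = 4271.9000 / 11 = 388.3545
R̄ = (17.0 + 8.7 + 13.1 + 10.0 + 18.3 + 18.2 + 11.4 + 14.5 + 16.5 + 9.0 + 10.1) / 11 = 146.8000 / 11 = 13.3455
LCL = X̄̄ − A₂·R̄ = 388.3545 − 1.023 × 13.3455 = 374.7021

374.70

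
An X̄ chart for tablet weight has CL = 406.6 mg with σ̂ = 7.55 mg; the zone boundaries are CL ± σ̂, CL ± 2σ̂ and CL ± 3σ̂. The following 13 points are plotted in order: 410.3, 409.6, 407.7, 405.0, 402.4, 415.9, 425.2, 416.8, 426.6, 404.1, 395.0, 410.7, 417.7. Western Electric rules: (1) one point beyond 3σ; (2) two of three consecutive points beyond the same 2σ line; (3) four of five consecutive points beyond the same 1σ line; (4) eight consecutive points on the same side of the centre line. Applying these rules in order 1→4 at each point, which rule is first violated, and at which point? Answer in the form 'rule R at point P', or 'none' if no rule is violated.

rule 2 at point 9

Zone of each point (C = within 1σ̂, B = 1σ̂–2σ̂, A = 2σ̂–3σ̂, * = beyond 3σ̂; sign = side of CL): 1:+C, 2:+C, 3:+C, 4:-C, 5:-C, 6:+B, 7:+A, 8:+B, 9:+A, 10:-C, 11:-B, 12:+C, 13:+B
Rule 2 (two of three consecutive points beyond the same 2σ limit) is satisfied at point 9.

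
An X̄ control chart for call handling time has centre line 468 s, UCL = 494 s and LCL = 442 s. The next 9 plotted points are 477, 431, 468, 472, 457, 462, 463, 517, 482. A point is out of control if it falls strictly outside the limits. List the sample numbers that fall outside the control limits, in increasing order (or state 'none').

2, 8

Compare each point to [442, 494]: sample 2 = 431 < LCL; sample 8 = 517 > UCL.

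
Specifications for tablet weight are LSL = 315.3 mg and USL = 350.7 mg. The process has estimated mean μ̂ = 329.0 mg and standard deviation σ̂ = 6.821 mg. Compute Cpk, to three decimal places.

0.670

Cpu = (USL − μ̂) / (3σ̂) = (350.7 − 329.0) / (3 × 6.821) = 1.0605; Cpl = (μ̂ − LSL) / (3σ̂) = (329.0 − 315.3) / (3 × 6.821) = 0.6695; Cpk = min(Cpu, Cpl) = 0.6695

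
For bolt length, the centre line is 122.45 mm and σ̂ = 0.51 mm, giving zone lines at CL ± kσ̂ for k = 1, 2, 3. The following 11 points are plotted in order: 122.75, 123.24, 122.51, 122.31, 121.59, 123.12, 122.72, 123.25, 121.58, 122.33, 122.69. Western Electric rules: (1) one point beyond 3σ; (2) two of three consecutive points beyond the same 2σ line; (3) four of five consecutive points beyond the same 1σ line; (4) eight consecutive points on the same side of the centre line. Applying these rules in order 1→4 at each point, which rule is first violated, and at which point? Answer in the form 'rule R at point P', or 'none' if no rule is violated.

none

Zone of each point (C = within 1σ̂, B = 1σ̂–2σ̂, A = 2σ̂–3σ̂, * = beyond 3σ̂; sign = side of CL): 1:+C, 2:+B, 3:+C, 4:-C, 5:-B, 6:+B, 7:+C, 8:+B, 9:-B, 10:-C, 11:+C
No rule fires across all 11 points.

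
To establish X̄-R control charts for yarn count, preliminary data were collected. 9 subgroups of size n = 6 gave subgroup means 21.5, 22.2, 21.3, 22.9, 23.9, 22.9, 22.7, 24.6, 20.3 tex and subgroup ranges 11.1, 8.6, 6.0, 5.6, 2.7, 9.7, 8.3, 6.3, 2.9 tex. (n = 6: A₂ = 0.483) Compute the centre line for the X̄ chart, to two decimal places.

X̄̄ = (21.5 + 22.2 + 21.3 + 22.9 + 23.9 + 22.9 + 22.7 + 24.6 + 20.3) / 9 = 202.3000 / 9 = 22.4778
CL = X̄̄ = 22.4778

22.48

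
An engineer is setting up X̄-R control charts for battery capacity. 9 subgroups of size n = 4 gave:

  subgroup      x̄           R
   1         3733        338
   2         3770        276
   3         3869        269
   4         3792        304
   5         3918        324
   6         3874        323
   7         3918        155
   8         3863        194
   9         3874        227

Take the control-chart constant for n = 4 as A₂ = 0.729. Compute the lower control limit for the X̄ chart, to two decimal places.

3650.46

X̄̄ = (3733 + 3770 + 3869 + 3792 + 3918 + 3874 + 3918 + 3863 + 3874) / 9 = 34611.0000 / 9 = 3845.6667
R̄ = (338 + 276 + 269 + 304 + 324 + 323 + 155 + 194 + 227) / 9 = 2410.0000 / 9 = 267.7778
LCL = X̄̄ − A₂·R̄ = 3845.6667 − 0.729 × 267.7778 = 3650.4567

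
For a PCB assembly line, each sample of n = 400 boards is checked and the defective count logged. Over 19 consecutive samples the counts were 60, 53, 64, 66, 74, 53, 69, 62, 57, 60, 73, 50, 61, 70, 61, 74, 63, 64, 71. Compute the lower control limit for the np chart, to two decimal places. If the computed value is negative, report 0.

p̄ = Σdᵢ / (k·n) = 1205 / (19 × 400) = 0.15855
LCL = np̄ − 3·√(np̄(1−p̄)) = 63.4211 − 3 × 7.3052 = 41.5055

41.51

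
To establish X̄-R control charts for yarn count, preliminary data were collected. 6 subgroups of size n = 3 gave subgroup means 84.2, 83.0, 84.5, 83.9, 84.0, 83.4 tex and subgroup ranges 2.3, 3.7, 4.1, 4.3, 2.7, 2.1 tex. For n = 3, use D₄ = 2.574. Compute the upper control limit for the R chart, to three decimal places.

R̄ = (2.3 + 3.7 + 4.1 + 4.3 + 2.7 + 2.1) / 6 = 19.2000 / 6 = 3.2000
UCL_R = D₄·R̄ = 2.574 × 3.2000 = 8.2368

8.237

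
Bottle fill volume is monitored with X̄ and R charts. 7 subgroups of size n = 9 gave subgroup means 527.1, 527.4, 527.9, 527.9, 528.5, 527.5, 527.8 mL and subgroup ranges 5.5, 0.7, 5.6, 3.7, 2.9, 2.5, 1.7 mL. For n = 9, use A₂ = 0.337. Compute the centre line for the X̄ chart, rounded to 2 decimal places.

527.73

X̄̄ = (527.1 + 527.4 + 527.9 + 527.9 + 528.5 + 527.5 + 527.8) / 7 = 3694.1000 / 7 = 527.7286
CL = X̄̄ = 527.7286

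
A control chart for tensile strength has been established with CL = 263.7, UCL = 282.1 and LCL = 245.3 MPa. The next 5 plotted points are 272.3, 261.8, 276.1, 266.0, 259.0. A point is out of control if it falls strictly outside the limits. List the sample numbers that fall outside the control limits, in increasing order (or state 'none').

All 5 points lie within [245.3, 282.1].

none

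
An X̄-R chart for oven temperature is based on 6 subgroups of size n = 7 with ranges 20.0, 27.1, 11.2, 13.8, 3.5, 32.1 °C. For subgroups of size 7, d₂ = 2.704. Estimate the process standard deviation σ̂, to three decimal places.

R̄ = (20.0 + 27.1 + 11.2 + 13.8 + 3.5 + 32.1) / 6 = 17.9500
σ̂ = R̄ / d₂ = 17.9500 / 2.704 = 6.6383

6.638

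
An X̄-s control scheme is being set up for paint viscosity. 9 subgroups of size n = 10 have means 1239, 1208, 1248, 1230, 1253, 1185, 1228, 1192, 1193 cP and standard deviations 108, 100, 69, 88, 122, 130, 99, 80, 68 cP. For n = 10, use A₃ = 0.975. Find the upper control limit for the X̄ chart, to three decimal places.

X̄̄ = (1239 + 1208 + 1248 + 1230 + 1253 + 1185 + 1228 + 1192 + 1193) / 9 = 1219.5556
s̄ = (108 + 100 + 69 + 88 + 122 + 130 + 99 + 80 + 68) / 9 = 96.0000
UCL = X̄̄ + A₃·s̄ = 1219.5556 + 0.975 × 96.0000 = 1313.1556

1313.156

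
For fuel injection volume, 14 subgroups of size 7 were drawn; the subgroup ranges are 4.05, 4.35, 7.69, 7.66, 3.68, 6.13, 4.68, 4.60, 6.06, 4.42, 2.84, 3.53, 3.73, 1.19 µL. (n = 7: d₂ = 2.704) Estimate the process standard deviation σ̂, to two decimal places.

1.71

R̄ = (4.05 + 4.35 + 7.69 + 7.66 + 3.68 + 6.13 + 4.68 + 4.60 + 6.06 + 4.42 + 2.84 + 3.53 + 3.73 + 1.19) / 14 = 4.6150
σ̂ = R̄ / d₂ = 4.6150 / 2.704 = 1.7067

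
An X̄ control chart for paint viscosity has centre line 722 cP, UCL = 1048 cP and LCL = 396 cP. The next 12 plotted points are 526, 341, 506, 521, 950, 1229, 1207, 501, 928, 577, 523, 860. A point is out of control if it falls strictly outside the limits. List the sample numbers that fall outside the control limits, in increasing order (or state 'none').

2, 6, 7

Compare each point to [396, 1048]: sample 2 = 341 < LCL; sample 6 = 1229 > UCL; sample 7 = 1207 > UCL.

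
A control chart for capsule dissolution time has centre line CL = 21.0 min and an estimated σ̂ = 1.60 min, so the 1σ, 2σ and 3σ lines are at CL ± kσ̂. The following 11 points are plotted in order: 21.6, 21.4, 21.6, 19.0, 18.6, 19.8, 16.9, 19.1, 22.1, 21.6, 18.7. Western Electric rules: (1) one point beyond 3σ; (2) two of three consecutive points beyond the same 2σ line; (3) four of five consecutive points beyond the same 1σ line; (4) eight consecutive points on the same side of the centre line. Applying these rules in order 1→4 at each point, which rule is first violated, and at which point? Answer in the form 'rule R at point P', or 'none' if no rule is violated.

Zone of each point (C = within 1σ̂, B = 1σ̂–2σ̂, A = 2σ̂–3σ̂, * = beyond 3σ̂; sign = side of CL): 1:+C, 2:+C, 3:+C, 4:-B, 5:-B, 6:-C, 7:-A, 8:-B, 9:+C, 10:+C, 11:-B
Rule 3 (four of five consecutive points beyond the same 1σ limit) is satisfied at point 8.

rule 3 at point 8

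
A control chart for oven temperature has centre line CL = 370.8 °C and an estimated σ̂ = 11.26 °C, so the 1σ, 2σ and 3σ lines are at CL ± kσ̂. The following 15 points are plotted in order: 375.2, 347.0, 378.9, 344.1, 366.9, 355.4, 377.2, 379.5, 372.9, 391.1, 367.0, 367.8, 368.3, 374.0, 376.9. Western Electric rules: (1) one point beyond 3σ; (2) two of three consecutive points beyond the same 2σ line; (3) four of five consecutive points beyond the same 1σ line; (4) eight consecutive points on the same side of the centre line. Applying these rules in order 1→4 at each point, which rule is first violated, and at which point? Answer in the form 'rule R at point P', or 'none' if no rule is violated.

rule 2 at point 4

Zone of each point (C = within 1σ̂, B = 1σ̂–2σ̂, A = 2σ̂–3σ̂, * = beyond 3σ̂; sign = side of CL): 1:+C, 2:-A, 3:+C, 4:-A, 5:-C, 6:-B, 7:+C, 8:+C, 9:+C, 10:+B, 11:-C, 12:-C, 13:-C, 14:+C, 15:+C
Rule 2 (two of three consecutive points beyond the same 2σ limit) is satisfied at point 4.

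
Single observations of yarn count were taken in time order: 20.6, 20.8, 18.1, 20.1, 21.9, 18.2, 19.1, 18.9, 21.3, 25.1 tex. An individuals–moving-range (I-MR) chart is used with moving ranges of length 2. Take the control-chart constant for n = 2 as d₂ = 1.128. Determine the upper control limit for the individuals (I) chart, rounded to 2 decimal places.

X̄ = (20.6 + 20.8 + 18.1 + 20.1 + 21.9 + 18.2 + 19.1 + 18.9 + 21.3 + 25.1) / 10 = 20.4100
Moving ranges: 0.2, 2.7, 2.0, 1.8, 3.7, 0.9, 0.2, 2.4, 3.8; M̄R̄ = 17.7000 / 9 = 1.9667
UCL = X̄ + 3·M̄R̄/d₂ = 20.4100 + 3 × 1.9667 / 1.128 = 25.6405

25.64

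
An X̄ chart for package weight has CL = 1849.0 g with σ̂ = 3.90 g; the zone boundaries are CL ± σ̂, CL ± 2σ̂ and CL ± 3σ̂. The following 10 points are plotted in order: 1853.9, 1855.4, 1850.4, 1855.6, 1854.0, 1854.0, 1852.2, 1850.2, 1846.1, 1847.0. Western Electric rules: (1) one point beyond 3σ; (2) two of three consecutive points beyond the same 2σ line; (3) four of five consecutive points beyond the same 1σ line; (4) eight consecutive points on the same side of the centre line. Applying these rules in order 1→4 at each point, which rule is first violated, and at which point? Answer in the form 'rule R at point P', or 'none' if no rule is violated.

Zone of each point (C = within 1σ̂, B = 1σ̂–2σ̂, A = 2σ̂–3σ̂, * = beyond 3σ̂; sign = side of CL): 1:+B, 2:+B, 3:+C, 4:+B, 5:+B, 6:+B, 7:+C, 8:+C, 9:-C, 10:-C
Rule 3 (four of five consecutive points beyond the same 1σ limit) is satisfied at point 5.

rule 3 at point 5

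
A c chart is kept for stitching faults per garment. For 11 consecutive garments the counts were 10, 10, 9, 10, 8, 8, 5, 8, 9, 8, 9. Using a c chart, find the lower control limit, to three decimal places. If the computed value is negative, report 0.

0.000

c̄ = (10 + 10 + 9 + 10 + 8 + 8 + 5 + 8 + 9 + 8 + 9) / 11 = 94 / 11 = 8.5455
LCL = c̄ − 3√c̄ = 8.5455 − 3 × 2.9233 = -0.2243 → 0 (cannot be negative)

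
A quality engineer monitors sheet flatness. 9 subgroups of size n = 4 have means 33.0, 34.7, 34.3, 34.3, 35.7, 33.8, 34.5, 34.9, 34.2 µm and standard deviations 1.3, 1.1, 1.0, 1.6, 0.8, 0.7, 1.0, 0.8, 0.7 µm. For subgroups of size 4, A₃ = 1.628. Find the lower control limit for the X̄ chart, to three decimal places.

32.750

X̄̄ = (33.0 + 34.7 + 34.3 + 34.3 + 35.7 + 33.8 + 34.5 + 34.9 + 34.2) / 9 = 34.3778
s̄ = (1.3 + 1.1 + 1.0 + 1.6 + 0.8 + 0.7 + 1.0 + 0.8 + 0.7) / 9 = 1.0000
LCL = X̄̄ − A₃·s̄ = 34.3778 − 1.628 × 1.0000 = 32.7498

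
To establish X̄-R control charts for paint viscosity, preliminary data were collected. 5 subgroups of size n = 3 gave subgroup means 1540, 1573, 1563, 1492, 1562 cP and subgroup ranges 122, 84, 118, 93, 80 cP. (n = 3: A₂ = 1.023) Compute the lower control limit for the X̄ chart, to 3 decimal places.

X̄̄ = (1540 + 1573 + 1563 + 1492 + 1562) / 5 = 7730.0000 / 5 = 1546.0000
R̄ = (122 + 84 + 118 + 93 + 80) / 5 = 497.0000 / 5 = 99.4000
LCL = X̄̄ − A₂·R̄ = 1546.0000 − 1.023 × 99.4000 = 1444.3138

1444.314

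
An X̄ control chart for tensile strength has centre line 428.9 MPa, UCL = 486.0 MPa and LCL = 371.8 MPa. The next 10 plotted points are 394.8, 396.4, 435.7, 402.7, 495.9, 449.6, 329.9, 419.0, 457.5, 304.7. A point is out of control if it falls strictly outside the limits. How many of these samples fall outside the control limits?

3

Compare each point to [371.8, 486.0]: sample 5 = 495.9 > UCL; sample 7 = 329.9 < LCL; sample 10 = 304.7 < LCL.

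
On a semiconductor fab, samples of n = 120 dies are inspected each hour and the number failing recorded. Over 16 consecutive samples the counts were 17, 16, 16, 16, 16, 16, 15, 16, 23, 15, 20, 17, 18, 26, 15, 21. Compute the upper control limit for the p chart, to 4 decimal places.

p̄ = Σdᵢ / (k·n) = 283 / (16 × 120) = 0.14740
UCL = p̄ + 3·√(p̄(1−p̄)/n) = 0.14740 + 3 × √(0.14740×0.85260/120) = 0.14740 + 3 × 0.03236 = 0.24448

0.2445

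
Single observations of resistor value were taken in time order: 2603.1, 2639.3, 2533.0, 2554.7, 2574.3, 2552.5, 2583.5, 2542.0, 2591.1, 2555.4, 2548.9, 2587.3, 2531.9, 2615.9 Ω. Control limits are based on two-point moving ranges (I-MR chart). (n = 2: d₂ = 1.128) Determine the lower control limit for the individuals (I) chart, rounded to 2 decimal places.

X̄ = (2603.1 + 2639.3 + 2533.0 + 2554.7 + 2574.3 + 2552.5 + 2583.5 + 2542.0 + 2591.1 + 2555.4 + 2548.9 + 2587.3 + 2531.9 + 2615.9) / 14 = 2572.3500
Moving ranges: 36.2, 106.3, 21.7, 19.6, 21.8, 31.0, 41.5, 49.1, 35.7, 6.5, 38.4, 55.4, 84.0; M̄R̄ = 547.2000 / 13 = 42.0923
LCL = X̄ − 3·M̄R̄/d₂ = 2572.3500 − 3 × 42.0923 / 1.128 = 2460.4024

2460.40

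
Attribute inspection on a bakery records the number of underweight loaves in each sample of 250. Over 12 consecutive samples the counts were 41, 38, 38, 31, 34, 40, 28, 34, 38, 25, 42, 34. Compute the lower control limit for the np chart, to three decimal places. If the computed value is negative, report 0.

18.742

p̄ = Σdᵢ / (k·n) = 423 / (12 × 250) = 0.14100
LCL = np̄ − 3·√(np̄(1−p̄)) = 35.2500 − 3 × 5.5027 = 18.7419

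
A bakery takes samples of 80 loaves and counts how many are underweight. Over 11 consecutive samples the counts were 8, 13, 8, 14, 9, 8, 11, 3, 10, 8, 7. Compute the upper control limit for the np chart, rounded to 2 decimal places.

p̄ = Σdᵢ / (k·n) = 99 / (11 × 80) = 0.11250
UCL = np̄ + 3·√(np̄(1−p̄)) = 9.0000 + 3 × √(9.0000×0.88750) = 9.0000 + 3 × 2.8262 = 17.4786

17.48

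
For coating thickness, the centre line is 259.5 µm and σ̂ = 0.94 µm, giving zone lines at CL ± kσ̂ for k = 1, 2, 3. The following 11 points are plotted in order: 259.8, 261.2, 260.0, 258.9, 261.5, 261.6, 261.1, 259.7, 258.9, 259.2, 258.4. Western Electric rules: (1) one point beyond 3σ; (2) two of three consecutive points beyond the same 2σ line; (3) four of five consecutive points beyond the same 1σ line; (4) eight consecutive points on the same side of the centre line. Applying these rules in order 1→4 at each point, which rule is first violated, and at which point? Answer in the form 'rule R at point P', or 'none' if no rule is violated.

Zone of each point (C = within 1σ̂, B = 1σ̂–2σ̂, A = 2σ̂–3σ̂, * = beyond 3σ̂; sign = side of CL): 1:+C, 2:+B, 3:+C, 4:-C, 5:+A, 6:+A, 7:+B, 8:+C, 9:-C, 10:-C, 11:-B
Rule 2 (two of three consecutive points beyond the same 2σ limit) is satisfied at point 6.

rule 2 at point 6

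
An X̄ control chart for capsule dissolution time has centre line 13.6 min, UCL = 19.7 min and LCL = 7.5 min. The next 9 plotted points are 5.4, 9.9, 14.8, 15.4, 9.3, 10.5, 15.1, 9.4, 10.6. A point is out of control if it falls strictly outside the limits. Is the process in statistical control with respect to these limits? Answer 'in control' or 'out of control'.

out of control

Compare each point to [7.5, 19.7]: sample 1 = 5.4 < LCL.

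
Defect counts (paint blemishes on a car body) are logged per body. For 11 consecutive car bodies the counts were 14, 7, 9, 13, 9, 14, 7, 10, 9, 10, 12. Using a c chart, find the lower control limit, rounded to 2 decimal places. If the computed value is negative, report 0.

0.71

c̄ = (14 + 7 + 9 + 13 + 9 + 14 + 7 + 10 + 9 + 10 + 12) / 11 = 114 / 11 = 10.3636
LCL = c̄ − 3√c̄ = 10.3636 − 3 × 3.2193 = 0.7059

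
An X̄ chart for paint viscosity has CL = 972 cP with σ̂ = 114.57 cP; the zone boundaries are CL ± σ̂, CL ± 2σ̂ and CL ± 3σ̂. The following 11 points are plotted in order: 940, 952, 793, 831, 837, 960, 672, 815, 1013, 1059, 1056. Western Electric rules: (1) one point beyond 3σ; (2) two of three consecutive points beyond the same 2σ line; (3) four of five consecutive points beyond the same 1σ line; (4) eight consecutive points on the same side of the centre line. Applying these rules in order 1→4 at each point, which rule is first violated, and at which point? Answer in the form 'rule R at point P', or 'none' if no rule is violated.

Zone of each point (C = within 1σ̂, B = 1σ̂–2σ̂, A = 2σ̂–3σ̂, * = beyond 3σ̂; sign = side of CL): 1:-C, 2:-C, 3:-B, 4:-B, 5:-B, 6:-C, 7:-A, 8:-B, 9:+C, 10:+C, 11:+C
Rule 3 (four of five consecutive points beyond the same 1σ limit) is satisfied at point 7.

rule 3 at point 7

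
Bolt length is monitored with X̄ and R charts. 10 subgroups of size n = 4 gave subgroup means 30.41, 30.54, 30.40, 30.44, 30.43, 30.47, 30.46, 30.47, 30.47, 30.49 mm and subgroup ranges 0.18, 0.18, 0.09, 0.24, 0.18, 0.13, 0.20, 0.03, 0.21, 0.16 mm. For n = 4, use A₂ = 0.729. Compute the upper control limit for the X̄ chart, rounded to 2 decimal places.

30.57

X̄̄ = (30.41 + 30.54 + 30.40 + 30.44 + 30.43 + 30.47 + 30.46 + 30.47 + 30.47 + 30.49) / 10 = 304.5800 / 10 = 30.4580
R̄ = (0.18 + 0.18 + 0.09 + 0.24 + 0.18 + 0.13 + 0.20 + 0.03 + 0.21 + 0.16) / 10 = 1.6000 / 10 = 0.1600
UCL = X̄̄ + A₂·R̄ = 30.4580 + 0.729 × 0.1600 = 30.5746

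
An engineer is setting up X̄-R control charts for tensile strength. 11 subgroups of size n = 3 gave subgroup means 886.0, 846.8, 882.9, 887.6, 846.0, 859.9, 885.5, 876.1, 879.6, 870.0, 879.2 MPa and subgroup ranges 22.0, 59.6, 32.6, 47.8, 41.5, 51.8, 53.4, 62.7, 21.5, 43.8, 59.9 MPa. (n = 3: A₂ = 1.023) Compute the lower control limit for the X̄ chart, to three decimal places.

X̄̄ = (886.0 + 846.8 + 882.9 + 887.6 + 846.0 + 859.9 + 885.5 + 876.1 + 879.6 + 870.0 + 879.2) / 11 = 9599.6000 / 11 = 872.6909
R̄ = (22.0 + 59.6 + 32.6 + 47.8 + 41.5 + 51.8 + 53.4 + 62.7 + 21.5 + 43.8 + 59.9) / 11 = 496.6000 / 11 = 45.1455
LCL = X̄̄ − A₂·R̄ = 872.6909 − 1.023 × 45.1455 = 826.5071

826.507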